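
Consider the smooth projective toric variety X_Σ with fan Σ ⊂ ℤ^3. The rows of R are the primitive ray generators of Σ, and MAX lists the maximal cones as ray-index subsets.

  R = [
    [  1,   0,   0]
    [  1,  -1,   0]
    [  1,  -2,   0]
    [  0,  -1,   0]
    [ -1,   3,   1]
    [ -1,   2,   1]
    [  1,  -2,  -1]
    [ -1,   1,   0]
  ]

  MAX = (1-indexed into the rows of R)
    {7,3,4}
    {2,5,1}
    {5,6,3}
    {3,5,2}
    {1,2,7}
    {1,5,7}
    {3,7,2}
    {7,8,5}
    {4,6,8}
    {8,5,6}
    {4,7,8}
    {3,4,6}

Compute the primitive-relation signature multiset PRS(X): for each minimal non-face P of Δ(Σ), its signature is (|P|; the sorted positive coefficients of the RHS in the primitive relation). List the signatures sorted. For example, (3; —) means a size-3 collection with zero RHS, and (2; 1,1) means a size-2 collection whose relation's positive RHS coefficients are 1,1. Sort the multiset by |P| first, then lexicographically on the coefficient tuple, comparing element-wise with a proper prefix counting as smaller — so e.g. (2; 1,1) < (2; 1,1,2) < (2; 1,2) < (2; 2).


Σ has 12 primitive collections:

  {2,8}:  v_{2} + v_{8} = 0  ⇒ sig = (2; —)
  {6,7}:  v_{6} + v_{7} = 0  ⇒ sig = (2; —)
  {1,4}:  v_{1} + v_{4} = v_{2}  ⇒ sig = (2; 1)
  {2,4}:  v_{2} + v_{4} = v_{3}  ⇒ sig = (2; 1)
  {3,8}:  v_{3} + v_{8} = v_{4}  ⇒ sig = (2; 1)
  {4,5}:  v_{4} + v_{5} = v_{6}  ⇒ sig = (2; 1)
  {1,6}:  v_{1} + v_{6} = v_{2} + v_{5}  ⇒ sig = (2; 1,1)
  {1,8}:  v_{1} + v_{8} = v_{5} + v_{7}  ⇒ sig = (2; 1,1)
  {2,6}:  v_{2} + v_{6} = v_{3} + v_{5}  ⇒ sig = (2; 1,1)
  {1,3}:  v_{1} + v_{3} = 2·v_{2}  ⇒ sig = (2; 2)
  {2,5,7}:  v_{2} + v_{5} + v_{7} = v_{1}  ⇒ sig = (3; 1)
  {3,5,7}:  v_{3} + v_{5} + v_{7} = v_{2}  ⇒ sig = (3; 1)

Sorted signature multiset PRS(X):
    (2; —)
    (2; —)
    (2; 1)
    (2; 1)
    (2; 1)
    (2; 1)
    (2; 1,1)
    (2; 1,1)
    (2; 1,1)
    (2; 2)
    (3; 1)
    (3; 1)


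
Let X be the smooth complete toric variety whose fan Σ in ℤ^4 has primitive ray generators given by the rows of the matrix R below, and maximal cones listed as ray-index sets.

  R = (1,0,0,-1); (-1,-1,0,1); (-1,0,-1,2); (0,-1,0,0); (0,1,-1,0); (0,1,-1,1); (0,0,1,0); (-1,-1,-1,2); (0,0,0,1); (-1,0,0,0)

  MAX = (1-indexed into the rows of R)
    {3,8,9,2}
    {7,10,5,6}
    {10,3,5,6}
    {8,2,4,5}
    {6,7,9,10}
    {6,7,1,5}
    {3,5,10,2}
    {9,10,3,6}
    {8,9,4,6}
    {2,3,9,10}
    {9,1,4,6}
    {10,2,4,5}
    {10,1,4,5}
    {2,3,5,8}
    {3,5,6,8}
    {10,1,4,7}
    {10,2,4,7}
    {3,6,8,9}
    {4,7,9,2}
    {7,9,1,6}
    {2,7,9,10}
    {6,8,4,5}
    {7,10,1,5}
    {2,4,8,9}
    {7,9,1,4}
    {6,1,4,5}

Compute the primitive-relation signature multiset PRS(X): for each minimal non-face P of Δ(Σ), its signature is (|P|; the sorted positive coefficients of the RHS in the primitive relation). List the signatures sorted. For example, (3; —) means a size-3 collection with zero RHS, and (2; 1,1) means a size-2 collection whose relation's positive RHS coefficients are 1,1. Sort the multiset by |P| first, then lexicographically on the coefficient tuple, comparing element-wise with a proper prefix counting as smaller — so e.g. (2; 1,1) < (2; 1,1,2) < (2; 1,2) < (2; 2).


Minimal non-faces — 16 found among 10 rays, 26 max cones:

  P = {1,2}:  v_{1} + v_{2} = v_{4}  ⇒ sig = (2; 1)
  P = {2,6}:  v_{2} + v_{6} = v_{3}  ⇒ sig = (2; 1)
  P = {3,4}:  v_{3} + v_{4} = v_{8}  ⇒ sig = (2; 1)
  P = {5,9}:  v_{5} + v_{9} = v_{6}  ⇒ sig = (2; 1)
  P = {1,3}:  v_{1} + v_{3} = v_{4} + v_{6}  ⇒ sig = (2; 1,1)
  P = {7,8}:  v_{7} + v_{8} = v_{2} + v_{9}  ⇒ sig = (2; 1,1)
  P = {1,8}:  v_{1} + v_{8} = 2·v_{4} + v_{6}  ⇒ sig = (2; 1,2)
  P = {3,7}:  v_{3} + v_{7} = 2·v_{9} + v_{10}  ⇒ sig = (2; 1,2)
  P = {8,10}:  v_{8} + v_{10} = 2·v_{2} + v_{5}  ⇒ sig = (2; 1,2)
  P = {1,9,10}:  v_{1} + v_{9} + v_{10} = 0  ⇒ sig = (3; —)
  P = {4,5,7}:  v_{4} + v_{5} + v_{7} = 0  ⇒ sig = (3; —)
  P = {1,6,10}:  v_{1} + v_{6} + v_{10} = v_{5}  ⇒ sig = (3; 1)
  P = {4,6,7}:  v_{4} + v_{6} + v_{7} = v_{9}  ⇒ sig = (3; 1)
  P = {4,9,10}:  v_{4} + v_{9} + v_{10} = v_{2}  ⇒ sig = (3; 1)
  P = {2,5,7}:  v_{2} + v_{5} + v_{7} = v_{9} + v_{10}  ⇒ sig = (3; 1,1)
  P = {4,6,10}:  v_{4} + v_{6} + v_{10} = v_{2} + v_{5}  ⇒ sig = (3; 1,1)

Hence PRS(X_Σ) =
{ (2; 1) ×4,  (2; 1,1) ×2,  (2; 1,2) ×3,  (3; —) ×2,  (3; 1) ×3,  (3; 1,1) ×2 }


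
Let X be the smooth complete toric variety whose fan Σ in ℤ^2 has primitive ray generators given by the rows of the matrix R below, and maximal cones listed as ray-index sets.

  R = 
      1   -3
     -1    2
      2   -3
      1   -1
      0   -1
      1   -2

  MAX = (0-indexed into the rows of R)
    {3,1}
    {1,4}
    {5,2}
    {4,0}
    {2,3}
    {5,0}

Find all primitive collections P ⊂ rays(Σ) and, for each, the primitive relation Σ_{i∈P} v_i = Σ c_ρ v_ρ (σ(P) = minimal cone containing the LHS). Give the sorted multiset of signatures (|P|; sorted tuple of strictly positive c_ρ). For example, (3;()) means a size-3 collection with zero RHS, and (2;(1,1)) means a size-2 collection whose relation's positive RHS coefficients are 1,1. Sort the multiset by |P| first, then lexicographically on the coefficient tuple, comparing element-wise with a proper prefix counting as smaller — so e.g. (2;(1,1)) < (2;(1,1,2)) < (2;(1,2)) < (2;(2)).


Minimal non-faces — 9 found among 6 rays, 6 max cones:

  P = {1,5}:  v_{1} + v_{5} = 0 ; sig = (2;())
  P = {0,1}:  v_{0} + v_{1} = v_{4} ; sig = (2;(1))
  P = {1,2}:  v_{1} + v_{2} = v_{3} ; sig = (2;(1))
  P = {3,4}:  v_{3} + v_{4} = v_{5} ; sig = (2;(1))
  P = {3,5}:  v_{3} + v_{5} = v_{2} ; sig = (2;(1))
  P = {4,5}:  v_{4} + v_{5} = v_{0} ; sig = (2;(1))
  P = {0,3}:  v_{0} + v_{3} = 2·v_{5} ; sig = (2;(2))
  P = {2,4}:  v_{2} + v_{4} = 2·v_{5} ; sig = (2;(2))
  P = {0,2}:  v_{0} + v_{2} = 3·v_{5} ; sig = (2;(3))

Hence PRS(X_Σ) =
    (2;())
    (2;(1))
    (2;(1))
    (2;(1))
    (2;(1))
    (2;(1))
    (2;(2))
    (2;(2))
    (2;(3))


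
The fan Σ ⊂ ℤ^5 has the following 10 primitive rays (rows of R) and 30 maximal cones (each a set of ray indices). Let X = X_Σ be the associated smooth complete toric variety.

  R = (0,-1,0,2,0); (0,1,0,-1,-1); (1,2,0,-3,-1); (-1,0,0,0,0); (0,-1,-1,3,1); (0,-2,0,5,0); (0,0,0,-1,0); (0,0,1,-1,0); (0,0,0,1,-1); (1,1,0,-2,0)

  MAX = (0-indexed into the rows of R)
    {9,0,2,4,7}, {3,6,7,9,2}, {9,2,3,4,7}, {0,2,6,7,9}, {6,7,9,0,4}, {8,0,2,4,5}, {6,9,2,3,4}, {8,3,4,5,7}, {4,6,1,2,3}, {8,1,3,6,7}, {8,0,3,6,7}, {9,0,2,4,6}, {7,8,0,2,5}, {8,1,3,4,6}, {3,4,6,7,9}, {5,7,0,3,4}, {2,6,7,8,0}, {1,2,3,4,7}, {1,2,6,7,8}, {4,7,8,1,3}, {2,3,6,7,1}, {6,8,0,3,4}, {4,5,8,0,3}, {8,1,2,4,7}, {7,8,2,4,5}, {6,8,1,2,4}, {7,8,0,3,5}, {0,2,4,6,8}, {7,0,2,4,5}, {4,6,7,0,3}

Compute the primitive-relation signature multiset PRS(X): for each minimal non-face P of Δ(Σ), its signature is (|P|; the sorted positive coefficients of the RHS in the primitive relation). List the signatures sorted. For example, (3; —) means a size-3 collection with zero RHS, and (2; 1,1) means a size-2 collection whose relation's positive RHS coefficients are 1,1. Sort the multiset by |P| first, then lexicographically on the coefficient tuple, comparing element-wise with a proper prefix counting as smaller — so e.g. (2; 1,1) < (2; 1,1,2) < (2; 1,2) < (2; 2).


Δ(Σ) — 10 vertices, 14 min non-faces:

  P = {0,1}:  v_{0} + v_{1} = v_{8}  ⟹  sig = (2; 1)
  P = {1,9}:  v_{1} + v_{9} = v_{2}  ⟹  sig = (2; 1)
  P = {8,9}:  v_{8} + v_{9} = v_{0} + v_{2}  ⟹  sig = (2; 1,1)
  P = {5,9}:  v_{5} + v_{9} = 2·v_{0} + v_{2} + v_{4} + v_{7}  ⟹  sig = (2; 1,1,1,2)
  P = {1,5}:  v_{1} + v_{5} = v_{4} + v_{7} + 2·v_{8}  ⟹  sig = (2; 1,1,2)
  P = {5,6}:  v_{5} + v_{6} = 2·v_{0}  ⟹  sig = (2; 2)
  P = {0,3,9}:  v_{0} + v_{3} + v_{9} = 0  ⟹  sig = (3; —)
  P = {0,2,3}:  v_{0} + v_{2} + v_{3} = v_{1}  ⟹  sig = (3; 1)
  P = {2,3,5}:  v_{2} + v_{3} + v_{5} = v_{1} + v_{4} + v_{7} + v_{8}  ⟹  sig = (3; 1,1,1,1)
  P = {2,3,8}:  v_{2} + v_{3} + v_{8} = 2·v_{1}  ⟹  sig = (3; 2)
  P = {1,4,6,7}:  v_{1} + v_{4} + v_{6} + v_{7} = 0  ⟹  sig = (4; —)
  P = {0,4,7,8}:  v_{0} + v_{4} + v_{7} + v_{8} = v_{5}  ⟹  sig = (4; 1)
  P = {2,4,6,7}:  v_{2} + v_{4} + v_{6} + v_{7} = v_{9}  ⟹  sig = (4; 1)
  P = {4,6,7,8}:  v_{4} + v_{6} + v_{7} + v_{8} = v_{0}  ⟹  sig = (4; 1)

Hence PRS(X_Σ) =
    (2; 1)
    (2; 1)
    (2; 1,1)
    (2; 1,1,1,2)
    (2; 1,1,2)
    (2; 2)
    (3; —)
    (3; 1)
    (3; 1,1,1,1)
    (3; 2)
    (4; —)
    (4; 1)
    (4; 1)
    (4; 1)


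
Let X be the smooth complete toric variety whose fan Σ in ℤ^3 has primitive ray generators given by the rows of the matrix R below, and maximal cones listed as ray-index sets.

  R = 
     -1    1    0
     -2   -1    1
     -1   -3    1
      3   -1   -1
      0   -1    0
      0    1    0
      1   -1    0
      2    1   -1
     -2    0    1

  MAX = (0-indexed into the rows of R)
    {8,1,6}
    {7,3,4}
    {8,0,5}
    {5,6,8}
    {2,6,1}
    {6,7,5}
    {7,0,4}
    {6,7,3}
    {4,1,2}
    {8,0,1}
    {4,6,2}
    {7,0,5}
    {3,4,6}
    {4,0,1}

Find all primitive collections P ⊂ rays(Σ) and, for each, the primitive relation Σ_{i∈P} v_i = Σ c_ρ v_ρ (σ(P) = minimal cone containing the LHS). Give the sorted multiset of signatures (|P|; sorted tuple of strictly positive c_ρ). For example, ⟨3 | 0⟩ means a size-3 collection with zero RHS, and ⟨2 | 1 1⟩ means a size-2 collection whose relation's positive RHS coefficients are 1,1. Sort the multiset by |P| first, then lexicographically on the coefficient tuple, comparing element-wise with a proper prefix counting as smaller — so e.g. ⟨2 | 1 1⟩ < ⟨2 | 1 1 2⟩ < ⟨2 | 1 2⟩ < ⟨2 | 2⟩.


Minimal non-faces — 17 found among 9 rays, 14 max cones:

  • {0,6}:  v_{0} + v_{6} = 0 — sig = ⟨2 | 0⟩
  • {1,7}:  v_{1} + v_{7} = 0 — sig = ⟨2 | 0⟩
  • {4,5}:  v_{4} + v_{5} = 0 — sig = ⟨2 | 0⟩
  • {1,5}:  v_{1} + v_{5} = v_{8} — sig = ⟨2 | 1⟩
  • {3,8}:  v_{3} + v_{8} = v_{6} — sig = ⟨2 | 1⟩
  • {4,8}:  v_{4} + v_{8} = v_{1} — sig = ⟨2 | 1⟩
  • {7,8}:  v_{7} + v_{8} = v_{5} — sig = ⟨2 | 1⟩
  • {0,2}:  v_{0} + v_{2} = v_{1} + v_{4} — sig = ⟨2 | 1 1⟩
  • {0,3}:  v_{0} + v_{3} = v_{4} + v_{7} — sig = ⟨2 | 1 1⟩
  • {1,3}:  v_{1} + v_{3} = v_{4} + v_{6} — sig = ⟨2 | 1 1⟩
  • {2,5}:  v_{2} + v_{5} = v_{1} + v_{6} — sig = ⟨2 | 1 1⟩
  • {2,7}:  v_{2} + v_{7} = v_{4} + v_{6} — sig = ⟨2 | 1 1⟩
  • {3,5}:  v_{3} + v_{5} = v_{6} + v_{7} — sig = ⟨2 | 1 1⟩
  • {2,8}:  v_{2} + v_{8} = 2·v_{1} + v_{6} — sig = ⟨2 | 1 2⟩
  • {2,3}:  v_{2} + v_{3} = 2·v_{4} + 2·v_{6} — sig = ⟨2 | 2 2⟩
  • {1,4,6}:  v_{1} + v_{4} + v_{6} = v_{2} — sig = ⟨3 | 1⟩
  • {4,6,7}:  v_{4} + v_{6} + v_{7} = v_{3} — sig = ⟨3 | 1⟩

Signatures (|P|; sorted positive RHS coefficients), sorted:
    ⟨2 | 0⟩
    ⟨2 | 0⟩
    ⟨2 | 0⟩
    ⟨2 | 1⟩
    ⟨2 | 1⟩
    ⟨2 | 1⟩
    ⟨2 | 1⟩
    ⟨2 | 1 1⟩
    ⟨2 | 1 1⟩
    ⟨2 | 1 1⟩
    ⟨2 | 1 1⟩
    ⟨2 | 1 1⟩
    ⟨2 | 1 1⟩
    ⟨2 | 1 2⟩
    ⟨2 | 2 2⟩
    ⟨3 | 1⟩
    ⟨3 | 1⟩


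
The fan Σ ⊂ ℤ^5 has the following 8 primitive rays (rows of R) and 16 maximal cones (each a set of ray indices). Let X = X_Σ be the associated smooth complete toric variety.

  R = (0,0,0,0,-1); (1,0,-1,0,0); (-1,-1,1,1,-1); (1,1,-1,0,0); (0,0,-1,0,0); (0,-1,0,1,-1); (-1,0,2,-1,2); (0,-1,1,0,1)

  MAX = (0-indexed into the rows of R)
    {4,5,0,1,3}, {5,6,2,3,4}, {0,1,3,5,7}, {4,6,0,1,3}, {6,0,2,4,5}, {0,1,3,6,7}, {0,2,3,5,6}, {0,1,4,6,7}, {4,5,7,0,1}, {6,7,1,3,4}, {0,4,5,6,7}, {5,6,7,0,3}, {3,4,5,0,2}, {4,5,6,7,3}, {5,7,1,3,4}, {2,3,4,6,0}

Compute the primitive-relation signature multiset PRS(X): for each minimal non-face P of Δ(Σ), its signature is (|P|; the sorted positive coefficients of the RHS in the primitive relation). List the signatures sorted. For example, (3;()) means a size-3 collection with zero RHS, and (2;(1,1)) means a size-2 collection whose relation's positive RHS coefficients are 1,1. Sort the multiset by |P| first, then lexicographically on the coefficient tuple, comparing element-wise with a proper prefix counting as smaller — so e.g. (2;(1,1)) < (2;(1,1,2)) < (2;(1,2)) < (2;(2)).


5 minimal non-faces of Δ(Σ) (on 8 rays):

  P={1,2}:  v_{1} + v_{2} = v_{5}  →  sig = (2;(1))
  P={2,7}:  v_{2} + v_{7} = 2·v_{5} + v_{6}  →  sig = (2;(1,2))
  P={1,5,6}:  v_{1} + v_{5} + v_{6} = v_{7}  →  sig = (3;(1))
  P={0,3,4,7}:  v_{0} + v_{3} + v_{4} + v_{7} = v_{1}  →  sig = (4;(1))
  P={0,3,4,5,6}:  v_{0} + v_{3} + v_{4} + v_{5} + v_{6} = 0  →  sig = (5;())

Hence PRS(X_Σ) =
{ (2;(1)),  (2;(1,2)),  (3;(1)),  (4;(1)),  (5;()) }


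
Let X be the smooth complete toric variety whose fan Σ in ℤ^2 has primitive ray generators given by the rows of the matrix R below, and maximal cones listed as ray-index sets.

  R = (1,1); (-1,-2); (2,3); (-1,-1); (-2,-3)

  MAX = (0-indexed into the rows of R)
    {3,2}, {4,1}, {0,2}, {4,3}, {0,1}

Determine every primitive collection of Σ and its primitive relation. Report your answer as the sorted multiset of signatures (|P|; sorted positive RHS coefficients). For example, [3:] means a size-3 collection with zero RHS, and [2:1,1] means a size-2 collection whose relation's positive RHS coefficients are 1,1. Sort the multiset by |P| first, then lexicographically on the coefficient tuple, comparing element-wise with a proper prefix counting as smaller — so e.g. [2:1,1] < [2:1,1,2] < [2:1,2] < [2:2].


Minimal non-faces — 5 found among 5 rays, 5 max cones:

  P={0,3}:  v_{0} + v_{3} = 0  ⟹  sig = [2:]
  P={2,4}:  v_{2} + v_{4} = 0  ⟹  sig = [2:]
  P={0,4}:  v_{0} + v_{4} = v_{1}  ⟹  sig = [2:1]
  P={1,2}:  v_{1} + v_{2} = v_{0}  ⟹  sig = [2:1]
  P={1,3}:  v_{1} + v_{3} = v_{4}  ⟹  sig = [2:1]

Sorted signature multiset PRS(X):
{ [2:] ×2,  [2:1] ×3 }


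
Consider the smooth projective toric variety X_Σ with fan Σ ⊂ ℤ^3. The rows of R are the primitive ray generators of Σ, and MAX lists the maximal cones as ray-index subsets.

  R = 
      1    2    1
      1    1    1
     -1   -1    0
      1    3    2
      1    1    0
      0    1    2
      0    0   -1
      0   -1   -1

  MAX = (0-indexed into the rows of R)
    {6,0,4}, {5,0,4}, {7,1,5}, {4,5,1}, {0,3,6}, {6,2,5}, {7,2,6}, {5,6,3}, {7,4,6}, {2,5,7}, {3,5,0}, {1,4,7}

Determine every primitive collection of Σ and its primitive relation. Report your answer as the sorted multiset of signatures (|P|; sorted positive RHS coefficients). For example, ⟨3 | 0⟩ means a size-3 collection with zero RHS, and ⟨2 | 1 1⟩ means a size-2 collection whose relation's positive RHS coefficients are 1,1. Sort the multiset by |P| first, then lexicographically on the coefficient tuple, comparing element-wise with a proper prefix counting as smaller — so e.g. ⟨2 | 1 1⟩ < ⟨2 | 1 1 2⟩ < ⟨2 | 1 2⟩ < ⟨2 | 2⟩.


14 minimal non-faces of Δ(Σ) (on 8 rays):

  P = {2,4}:  v_{2} + v_{4} = 0  ⟹  sig = ⟨2 | 0⟩
  P = {0,7}:  v_{0} + v_{7} = v_{4}  ⟹  sig = ⟨2 | 1⟩
  P = {1,6}:  v_{1} + v_{6} = v_{4}  ⟹  sig = ⟨2 | 1⟩
  P = {3,7}:  v_{3} + v_{7} = v_{0}  ⟹  sig = ⟨2 | 1⟩
  P = {0,2}:  v_{0} + v_{2} = v_{5} + v_{6}  ⟹  sig = ⟨2 | 1 1⟩
  P = {1,2}:  v_{1} + v_{2} = v_{5} + v_{7}  ⟹  sig = ⟨2 | 1 1⟩
  P = {1,3}:  v_{1} + v_{3} = v_{0} + v_{4} + v_{5}  ⟹  sig = ⟨2 | 1 1 1⟩
  P = {0,1}:  v_{0} + v_{1} = 2·v_{4} + v_{5}  ⟹  sig = ⟨2 | 1 2⟩
  P = {3,4}:  v_{3} + v_{4} = 2·v_{0}  ⟹  sig = ⟨2 | 2⟩
  P = {2,3}:  v_{2} + v_{3} = 2·v_{5} + 2·v_{6}  ⟹  sig = ⟨2 | 2 2⟩
  P = {5,6,7}:  v_{5} + v_{6} + v_{7} = 0  ⟹  sig = ⟨3 | 0⟩
  P = {0,5,6}:  v_{0} + v_{5} + v_{6} = v_{3}  ⟹  sig = ⟨3 | 1⟩
  P = {4,5,6}:  v_{4} + v_{5} + v_{6} = v_{0}  ⟹  sig = ⟨3 | 1⟩
  P = {4,5,7}:  v_{4} + v_{5} + v_{7} = v_{1}  ⟹  sig = ⟨3 | 1⟩

so the primitive-relation signature multiset is
    |P|=2: 10 collections, coeffs (), (1), (1), (1), (1,1), (1,1), (1,1,1), (1,2), (2), (2,2)
    |P|=3: 4 collections, coeffs (), (1), (1), (1)


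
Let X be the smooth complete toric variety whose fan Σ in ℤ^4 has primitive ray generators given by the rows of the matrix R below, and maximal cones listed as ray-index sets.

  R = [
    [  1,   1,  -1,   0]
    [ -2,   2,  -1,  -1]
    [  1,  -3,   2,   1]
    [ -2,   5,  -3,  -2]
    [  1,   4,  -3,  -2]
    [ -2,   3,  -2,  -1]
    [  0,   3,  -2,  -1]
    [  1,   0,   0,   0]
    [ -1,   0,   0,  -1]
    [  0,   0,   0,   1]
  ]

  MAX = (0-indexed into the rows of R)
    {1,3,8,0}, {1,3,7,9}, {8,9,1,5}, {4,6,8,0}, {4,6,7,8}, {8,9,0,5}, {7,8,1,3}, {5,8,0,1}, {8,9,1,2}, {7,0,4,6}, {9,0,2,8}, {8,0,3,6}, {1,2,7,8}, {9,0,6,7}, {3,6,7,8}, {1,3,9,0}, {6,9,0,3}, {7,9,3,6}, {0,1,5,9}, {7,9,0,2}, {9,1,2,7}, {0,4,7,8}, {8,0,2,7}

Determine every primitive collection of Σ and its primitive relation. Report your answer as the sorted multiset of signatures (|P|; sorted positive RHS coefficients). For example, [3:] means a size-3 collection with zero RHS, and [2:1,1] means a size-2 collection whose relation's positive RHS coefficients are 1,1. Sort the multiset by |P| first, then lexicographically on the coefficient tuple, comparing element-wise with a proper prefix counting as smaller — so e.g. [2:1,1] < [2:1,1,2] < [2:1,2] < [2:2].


20 collections generate NE(X_Σ); each relation:

  P = {1,6}:  v_{1} + v_{6} = v_{3}  ⇒ sig = [2:1]
  P = {2,6}:  v_{2} + v_{6} = v_{7}  ⇒ sig = [2:1]
  P = {2,3}:  v_{2} + v_{3} = v_{1} + v_{7}  ⇒ sig = [2:1,1]
  P = {2,5}:  v_{2} + v_{5} = v_{8} + v_{9}  ⇒ sig = [2:1,1]
  P = {4,9}:  v_{4} + v_{9} = v_{0} + v_{6}  ⇒ sig = [2:1,1]
  P = {5,7}:  v_{5} + v_{7} = v_{0} + v_{1}  ⇒ sig = [2:1,1]
  P = {2,4}:  v_{2} + v_{4} = v_{0} + 2·v_{7} + v_{8}  ⇒ sig = [2:1,1,2]
  P = {4,5}:  v_{4} + v_{5} = 2·v_{0} + v_{3} + v_{8}  ⇒ sig = [2:1,1,2]
  P = {1,4}:  v_{1} + v_{4} = 2·v_{6} + v_{8}  ⇒ sig = [2:1,2]
  P = {3,4}:  v_{3} + v_{4} = 3·v_{6} + v_{8}  ⇒ sig = [2:1,3]
  P = {5,6}:  v_{5} + v_{6} = 2·v_{0} + 2·v_{1}  ⇒ sig = [2:2,2]
  P = {3,5}:  v_{3} + v_{5} = 2·v_{0} + 3·v_{1}  ⇒ sig = [2:2,3]
  P = {0,1,2}:  v_{0} + v_{1} + v_{2} = 0  ⇒ sig = [3:]
  P = {7,8,9}:  v_{7} + v_{8} + v_{9} = 0  ⇒ sig = [3:]
  P = {0,1,7}:  v_{0} + v_{1} + v_{7} = v_{6}  ⇒ sig = [3:1]
  P = {6,8,9}:  v_{6} + v_{8} + v_{9} = v_{0} + v_{1}  ⇒ sig = [3:1,1]
  P = {3,8,9}:  v_{3} + v_{8} + v_{9} = v_{0} + 2·v_{1}  ⇒ sig = [3:1,2]
  P = {0,3,7}:  v_{0} + v_{3} + v_{7} = 2·v_{6}  ⇒ sig = [3:2]
  P = {0,1,8,9}:  v_{0} + v_{1} + v_{8} + v_{9} = v_{5}  ⇒ sig = [4:1]
  P = {0,6,7,8}:  v_{0} + v_{6} + v_{7} + v_{8} = v_{4}  ⇒ sig = [4:1]

Sorted signature multiset PRS(X):
    |P|=2: 12 collections, coeffs (1), (1), (1,1), (1,1), (1,1), (1,1), (1,1,2), (1,1,2), (1,2), (1,3), (2,2), (2,3)
    |P|=3: 6 collections, coeffs (), (), (1), (1,1), (1,2), (2)
    |P|=4: 2 collections, coeffs (1), (1)


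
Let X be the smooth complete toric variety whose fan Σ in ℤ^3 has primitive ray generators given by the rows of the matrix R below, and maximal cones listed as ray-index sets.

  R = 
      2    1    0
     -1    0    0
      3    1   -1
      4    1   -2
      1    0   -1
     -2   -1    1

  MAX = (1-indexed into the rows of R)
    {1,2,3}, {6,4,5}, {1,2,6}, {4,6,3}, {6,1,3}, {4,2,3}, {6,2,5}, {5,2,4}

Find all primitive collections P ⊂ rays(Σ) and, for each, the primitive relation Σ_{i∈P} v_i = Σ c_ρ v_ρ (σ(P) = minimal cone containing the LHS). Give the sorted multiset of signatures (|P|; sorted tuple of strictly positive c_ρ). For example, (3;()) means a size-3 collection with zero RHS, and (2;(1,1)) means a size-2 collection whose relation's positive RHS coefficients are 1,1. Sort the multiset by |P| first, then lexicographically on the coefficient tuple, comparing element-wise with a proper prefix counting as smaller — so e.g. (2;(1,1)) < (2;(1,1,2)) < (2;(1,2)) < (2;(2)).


Σ has 5 primitive collections:

  • {1,5}:  v_{1} + v_{5} = v_{3} — sig = (2;(1))
  • {3,5}:  v_{3} + v_{5} = v_{4} — sig = (2;(1))
  • {1,4}:  v_{1} + v_{4} = 2·v_{3} — sig = (2;(2))
  • {2,3,6}:  v_{2} + v_{3} + v_{6} = 0 — sig = (3;())
  • {2,4,6}:  v_{2} + v_{4} + v_{6} = v_{5} — sig = (3;(1))

Sorted signature multiset PRS(X):
[(2;(1)), (2;(1)), (2;(2)), (3;()), (3;(1))]


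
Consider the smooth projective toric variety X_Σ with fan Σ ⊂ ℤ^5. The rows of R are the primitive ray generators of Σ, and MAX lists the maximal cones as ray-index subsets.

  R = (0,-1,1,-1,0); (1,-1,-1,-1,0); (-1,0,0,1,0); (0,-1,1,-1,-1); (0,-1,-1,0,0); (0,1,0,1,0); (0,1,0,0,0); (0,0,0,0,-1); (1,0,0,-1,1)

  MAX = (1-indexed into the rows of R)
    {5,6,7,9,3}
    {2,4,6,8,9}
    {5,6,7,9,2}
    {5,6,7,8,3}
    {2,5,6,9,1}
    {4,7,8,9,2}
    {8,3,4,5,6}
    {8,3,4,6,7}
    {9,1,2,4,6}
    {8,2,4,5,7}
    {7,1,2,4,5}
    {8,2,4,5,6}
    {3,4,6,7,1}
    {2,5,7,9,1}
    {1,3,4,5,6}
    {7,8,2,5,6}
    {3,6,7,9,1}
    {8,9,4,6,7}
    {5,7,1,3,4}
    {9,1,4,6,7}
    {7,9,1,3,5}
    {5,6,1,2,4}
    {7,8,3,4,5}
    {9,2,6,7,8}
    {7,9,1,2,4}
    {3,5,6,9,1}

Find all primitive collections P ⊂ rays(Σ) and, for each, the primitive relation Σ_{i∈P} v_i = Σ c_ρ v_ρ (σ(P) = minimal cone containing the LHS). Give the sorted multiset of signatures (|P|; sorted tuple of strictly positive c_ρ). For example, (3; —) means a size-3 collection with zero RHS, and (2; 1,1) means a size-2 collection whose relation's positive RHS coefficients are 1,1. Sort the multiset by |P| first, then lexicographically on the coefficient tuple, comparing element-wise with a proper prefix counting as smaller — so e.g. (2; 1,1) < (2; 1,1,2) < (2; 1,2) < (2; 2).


|primitive collections| = 10. Relations:

  • {1,8}:  v_{1} + v_{8} = v_{4}  ⟹  sig = (2; 1)
  • {2,3}:  v_{2} + v_{3} = v_{5}  ⟹  sig = (2; 1)
  • {3,8,9}:  v_{3} + v_{8} + v_{9} = 0  ⟹  sig = (3; —)
  • {3,4,9}:  v_{3} + v_{4} + v_{9} = v_{1}  ⟹  sig = (3; 1)
  • {5,8,9}:  v_{5} + v_{8} + v_{9} = v_{2}  ⟹  sig = (3; 1)
  • {4,5,9}:  v_{4} + v_{5} + v_{9} = v_{1} + v_{2}  ⟹  sig = (3; 1,1)
  • {1,5,6,7}:  v_{1} + v_{5} + v_{6} + v_{7} = 0  ⟹  sig = (4; —)
  • {4,5,6,7}:  v_{4} + v_{5} + v_{6} + v_{7} = v_{8}  ⟹  sig = (4; 1)
  • {1,2,6,7}:  v_{1} + v_{2} + v_{6} + v_{7} = v_{8} + v_{9}  ⟹  sig = (4; 1,1)
  • {2,4,6,7}:  v_{2} + v_{4} + v_{6} + v_{7} = 2·v_{8} + v_{9}  ⟹  sig = (4; 1,2)

Hence PRS(X_Σ) =
    (2; 1)
    (2; 1)
    (3; —)
    (3; 1)
    (3; 1)
    (3; 1,1)
    (4; —)
    (4; 1)
    (4; 1,1)
    (4; 1,2)


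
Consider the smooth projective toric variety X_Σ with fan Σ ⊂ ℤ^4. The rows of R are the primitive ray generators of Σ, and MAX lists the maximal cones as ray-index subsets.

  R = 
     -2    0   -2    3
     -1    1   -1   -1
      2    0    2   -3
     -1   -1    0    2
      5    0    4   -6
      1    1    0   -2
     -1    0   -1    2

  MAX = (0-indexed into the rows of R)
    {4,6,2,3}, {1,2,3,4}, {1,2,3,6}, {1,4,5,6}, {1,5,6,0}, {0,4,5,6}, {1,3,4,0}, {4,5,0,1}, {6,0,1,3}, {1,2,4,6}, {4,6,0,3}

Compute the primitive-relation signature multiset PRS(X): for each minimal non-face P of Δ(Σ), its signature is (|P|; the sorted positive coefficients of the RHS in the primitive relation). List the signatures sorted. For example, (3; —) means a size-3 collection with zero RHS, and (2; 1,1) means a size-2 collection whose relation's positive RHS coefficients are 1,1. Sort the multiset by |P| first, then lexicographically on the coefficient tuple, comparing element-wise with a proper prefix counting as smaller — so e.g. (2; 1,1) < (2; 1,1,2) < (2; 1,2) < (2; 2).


5 collections generate NE(X_Σ); each relation:

  {0,2}:  v_{0} + v_{2} = 0  →  sig = (2; —)
  {3,5}:  v_{3} + v_{5} = 0  →  sig = (2; —)
  {2,5}:  v_{2} + v_{5} = v_{1} + v_{4} + v_{6}  →  sig = (2; 1,1,1)
  {0,1,4,6}:  v_{0} + v_{1} + v_{4} + v_{6} = v_{5}  →  sig = (4; 1)
  {1,3,4,6}:  v_{1} + v_{3} + v_{4} + v_{6} = v_{2}  →  sig = (4; 1)

Hence PRS(X_Σ) =
    (2; —)
    (2; —)
    (2; 1,1,1)
    (4; 1)
    (4; 1)


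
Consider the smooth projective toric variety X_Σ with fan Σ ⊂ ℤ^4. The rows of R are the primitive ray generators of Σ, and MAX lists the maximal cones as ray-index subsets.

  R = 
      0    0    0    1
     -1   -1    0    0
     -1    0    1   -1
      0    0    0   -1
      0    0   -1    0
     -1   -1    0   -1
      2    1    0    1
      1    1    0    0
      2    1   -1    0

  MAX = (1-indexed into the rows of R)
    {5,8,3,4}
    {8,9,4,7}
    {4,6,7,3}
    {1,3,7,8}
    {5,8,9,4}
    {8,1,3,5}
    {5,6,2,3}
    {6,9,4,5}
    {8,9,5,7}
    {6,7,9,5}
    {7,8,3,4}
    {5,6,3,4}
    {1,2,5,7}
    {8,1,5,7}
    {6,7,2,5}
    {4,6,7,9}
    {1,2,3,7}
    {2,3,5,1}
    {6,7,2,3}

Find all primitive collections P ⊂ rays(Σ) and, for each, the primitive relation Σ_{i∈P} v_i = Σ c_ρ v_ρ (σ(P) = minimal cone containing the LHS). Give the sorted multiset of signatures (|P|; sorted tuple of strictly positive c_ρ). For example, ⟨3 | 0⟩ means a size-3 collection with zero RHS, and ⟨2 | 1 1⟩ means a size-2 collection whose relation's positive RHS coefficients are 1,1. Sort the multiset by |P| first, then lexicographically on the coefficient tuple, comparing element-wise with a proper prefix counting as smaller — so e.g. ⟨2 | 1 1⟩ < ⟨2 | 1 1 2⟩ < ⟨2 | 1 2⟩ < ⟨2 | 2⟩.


Primitive collections (10):

  P={1,4}:  v_{1} + v_{4} = 0  ⟹  sig = ⟨2 | 0⟩
  P={2,8}:  v_{2} + v_{8} = 0  ⟹  sig = ⟨2 | 0⟩
  P={1,6}:  v_{1} + v_{6} = v_{2}  ⟹  sig = ⟨2 | 1⟩
  P={2,4}:  v_{2} + v_{4} = v_{6}  ⟹  sig = ⟨2 | 1⟩
  P={6,8}:  v_{6} + v_{8} = v_{4}  ⟹  sig = ⟨2 | 1⟩
  P={1,9}:  v_{1} + v_{9} = v_{5} + v_{7}  ⟹  sig = ⟨2 | 1 1⟩
  P={3,9}:  v_{3} + v_{9} = v_{4} + v_{8}  ⟹  sig = ⟨2 | 1 1⟩
  P={2,9}:  v_{2} + v_{9} = v_{5} + v_{6} + v_{7}  ⟹  sig = ⟨2 | 1 1 1⟩
  P={3,5,7}:  v_{3} + v_{5} + v_{7} = v_{8}  ⟹  sig = ⟨3 | 1⟩
  P={4,5,7}:  v_{4} + v_{5} + v_{7} = v_{9}  ⟹  sig = ⟨3 | 1⟩

Sorted signature multiset PRS(X):
{ ⟨2 | 0⟩ ×2,  ⟨2 | 1⟩ ×3,  ⟨2 | 1 1⟩ ×2,  ⟨2 | 1 1 1⟩,  ⟨3 | 1⟩ ×2 }


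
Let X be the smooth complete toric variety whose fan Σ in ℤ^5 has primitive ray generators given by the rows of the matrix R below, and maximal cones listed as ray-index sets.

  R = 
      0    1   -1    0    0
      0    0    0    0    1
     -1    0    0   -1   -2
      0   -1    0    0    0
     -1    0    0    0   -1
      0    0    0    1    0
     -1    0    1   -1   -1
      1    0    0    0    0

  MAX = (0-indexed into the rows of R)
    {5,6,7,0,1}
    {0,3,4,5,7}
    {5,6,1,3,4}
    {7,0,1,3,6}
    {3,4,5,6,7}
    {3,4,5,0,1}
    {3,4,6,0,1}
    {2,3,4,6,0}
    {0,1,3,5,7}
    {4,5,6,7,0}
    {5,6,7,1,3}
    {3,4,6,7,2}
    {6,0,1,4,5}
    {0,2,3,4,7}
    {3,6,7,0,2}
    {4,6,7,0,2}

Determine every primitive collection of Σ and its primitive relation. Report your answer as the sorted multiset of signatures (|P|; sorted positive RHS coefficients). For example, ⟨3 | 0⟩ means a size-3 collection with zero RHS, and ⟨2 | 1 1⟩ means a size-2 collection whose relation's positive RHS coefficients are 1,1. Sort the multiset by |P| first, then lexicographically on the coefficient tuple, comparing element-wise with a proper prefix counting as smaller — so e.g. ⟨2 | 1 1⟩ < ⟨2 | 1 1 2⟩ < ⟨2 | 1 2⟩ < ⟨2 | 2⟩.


Primitive collections (5):

  • {1,2}:  v_{1} + v_{2} = v_{0} + v_{3} + v_{6} — sig = ⟨2 | 1 1 1⟩
  • {2,5}:  v_{2} + v_{5} = 2·v_{4} + v_{7} — sig = ⟨2 | 1 2⟩
  • {1,4,7}:  v_{1} + v_{4} + v_{7} = 0 — sig = ⟨3 | 0⟩
  • {0,3,5,6}:  v_{0} + v_{3} + v_{5} + v_{6} = v_{4} — sig = ⟨4 | 1⟩
  • {0,3,4,6,7}:  v_{0} + v_{3} + v_{4} + v_{6} + v_{7} = v_{2} — sig = ⟨5 | 1⟩

so the primitive-relation signature multiset is
    |P|=2: 2 collections, coeffs (1,1,1), (1,2)
    |P|=3: 1 collection, coeffs ()
    |P|=4: 1 collection, coeffs (1)
    |P|=5: 1 collection, coeffs (1)


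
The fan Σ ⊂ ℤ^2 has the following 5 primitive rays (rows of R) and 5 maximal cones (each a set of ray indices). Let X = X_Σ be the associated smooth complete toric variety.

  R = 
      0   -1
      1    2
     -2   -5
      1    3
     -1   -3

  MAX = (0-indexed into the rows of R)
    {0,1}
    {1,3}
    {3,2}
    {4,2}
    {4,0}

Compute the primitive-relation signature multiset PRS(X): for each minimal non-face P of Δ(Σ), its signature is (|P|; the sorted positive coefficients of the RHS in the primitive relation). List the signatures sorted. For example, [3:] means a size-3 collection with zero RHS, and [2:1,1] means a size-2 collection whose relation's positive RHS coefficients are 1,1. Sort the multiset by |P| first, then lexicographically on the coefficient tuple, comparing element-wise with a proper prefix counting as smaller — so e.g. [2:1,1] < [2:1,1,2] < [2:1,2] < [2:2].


5 collections generate NE(X_Σ); each relation:

  • {3,4}:  v_{3} + v_{4} = 0  ⇒ sig = [2:]
  • {0,3}:  v_{0} + v_{3} = v_{1}  ⇒ sig = [2:1]
  • {1,2}:  v_{1} + v_{2} = v_{4}  ⇒ sig = [2:1]
  • {1,4}:  v_{1} + v_{4} = v_{0}  ⇒ sig = [2:1]
  • {0,2}:  v_{0} + v_{2} = 2·v_{4}  ⇒ sig = [2:2]

Signatures (|P|; sorted positive RHS coefficients), sorted:
    |P|=2: 5 collections, coeffs (), (1), (1), (1), (2)


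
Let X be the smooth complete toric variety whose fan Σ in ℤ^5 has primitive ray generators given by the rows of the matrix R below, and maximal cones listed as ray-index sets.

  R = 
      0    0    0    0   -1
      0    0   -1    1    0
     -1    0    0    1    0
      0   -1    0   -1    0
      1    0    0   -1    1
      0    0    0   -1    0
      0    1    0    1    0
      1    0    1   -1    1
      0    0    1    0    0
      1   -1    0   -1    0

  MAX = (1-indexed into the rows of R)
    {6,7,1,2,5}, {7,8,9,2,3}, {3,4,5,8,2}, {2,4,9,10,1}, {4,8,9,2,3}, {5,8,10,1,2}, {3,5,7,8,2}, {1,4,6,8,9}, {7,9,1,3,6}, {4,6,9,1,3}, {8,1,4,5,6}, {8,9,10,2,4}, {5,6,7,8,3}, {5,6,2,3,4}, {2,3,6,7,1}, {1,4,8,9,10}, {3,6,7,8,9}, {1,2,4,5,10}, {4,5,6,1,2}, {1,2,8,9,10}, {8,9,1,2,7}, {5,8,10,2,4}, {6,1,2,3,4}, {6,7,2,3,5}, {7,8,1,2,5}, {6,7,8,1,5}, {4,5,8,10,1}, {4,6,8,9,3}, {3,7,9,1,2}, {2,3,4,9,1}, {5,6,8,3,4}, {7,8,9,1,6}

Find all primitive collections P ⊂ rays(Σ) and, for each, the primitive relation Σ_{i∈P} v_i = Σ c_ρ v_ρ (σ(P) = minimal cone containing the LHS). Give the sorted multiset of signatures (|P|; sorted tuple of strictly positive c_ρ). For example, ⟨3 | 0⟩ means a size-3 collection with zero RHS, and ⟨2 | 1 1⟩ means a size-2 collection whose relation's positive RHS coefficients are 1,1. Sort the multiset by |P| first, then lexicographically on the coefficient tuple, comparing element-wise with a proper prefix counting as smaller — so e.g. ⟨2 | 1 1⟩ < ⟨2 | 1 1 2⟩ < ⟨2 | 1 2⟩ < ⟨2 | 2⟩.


|primitive collections| = 10. Relations:

  • {4,7}:  v_{4} + v_{7} = 0 — sig = ⟨2 | 0⟩
  • {5,9}:  v_{5} + v_{9} = v_{8} — sig = ⟨2 | 1⟩
  • {3,10}:  v_{3} + v_{10} = v_{2} + v_{4} + v_{9} — sig = ⟨2 | 1 1 1⟩
  • {6,10}:  v_{6} + v_{10} = v_{1} + v_{4} + v_{5} — sig = ⟨2 | 1 1 1⟩
  • {7,10}:  v_{7} + v_{10} = v_{1} + v_{2} + v_{8} — sig = ⟨2 | 1 1 1⟩
  • {1,3,5}:  v_{1} + v_{3} + v_{5} = 0 — sig = ⟨3 | 0⟩
  • {2,6,9}:  v_{2} + v_{6} + v_{9} = 0 — sig = ⟨3 | 0⟩
  • {1,3,8}:  v_{1} + v_{3} + v_{8} = v_{9} — sig = ⟨3 | 1⟩
  • {2,6,8}:  v_{2} + v_{6} + v_{8} = v_{5} — sig = ⟨3 | 1⟩
  • {1,2,4,8}:  v_{1} + v_{2} + v_{4} + v_{8} = v_{10} — sig = ⟨4 | 1⟩

so the primitive-relation signature multiset is
[⟨2 | 0⟩, ⟨2 | 1⟩, ⟨2 | 1 1 1⟩, ⟨2 | 1 1 1⟩, ⟨2 | 1 1 1⟩, ⟨3 | 0⟩, ⟨3 | 0⟩, ⟨3 | 1⟩, ⟨3 | 1⟩, ⟨4 | 1⟩]


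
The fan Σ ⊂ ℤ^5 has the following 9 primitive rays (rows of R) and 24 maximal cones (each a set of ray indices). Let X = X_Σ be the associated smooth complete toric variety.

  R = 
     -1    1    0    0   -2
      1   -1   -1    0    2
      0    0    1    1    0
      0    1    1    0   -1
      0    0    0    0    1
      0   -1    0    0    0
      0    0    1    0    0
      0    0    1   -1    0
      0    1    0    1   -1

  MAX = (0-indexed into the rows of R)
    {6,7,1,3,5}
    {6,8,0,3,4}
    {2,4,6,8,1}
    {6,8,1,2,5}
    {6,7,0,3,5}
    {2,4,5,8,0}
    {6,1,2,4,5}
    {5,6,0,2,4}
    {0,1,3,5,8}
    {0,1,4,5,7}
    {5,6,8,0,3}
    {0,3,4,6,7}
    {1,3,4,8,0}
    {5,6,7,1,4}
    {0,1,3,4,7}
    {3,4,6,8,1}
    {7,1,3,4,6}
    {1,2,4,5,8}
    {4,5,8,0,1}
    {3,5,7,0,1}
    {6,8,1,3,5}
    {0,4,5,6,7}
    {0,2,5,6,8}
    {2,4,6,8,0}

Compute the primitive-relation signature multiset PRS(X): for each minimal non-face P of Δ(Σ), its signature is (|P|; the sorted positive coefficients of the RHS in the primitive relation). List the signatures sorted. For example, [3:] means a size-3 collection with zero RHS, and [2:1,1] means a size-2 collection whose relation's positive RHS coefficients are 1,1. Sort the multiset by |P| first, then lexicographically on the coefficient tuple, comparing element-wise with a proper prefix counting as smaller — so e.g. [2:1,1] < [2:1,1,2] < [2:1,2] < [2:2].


Δ(Σ) — 9 vertices, 7 min non-faces:

  P={7,8}:  v_{7} + v_{8} = v_{3} ; sig = [2:1]
  P={2,3}:  v_{2} + v_{3} = 2·v_{6} + v_{8} ; sig = [2:1,2]
  P={2,7}:  v_{2} + v_{7} = 2·v_{6} ; sig = [2:2]
  P={0,1,6}:  v_{0} + v_{1} + v_{6} = 0 ; sig = [3:]
  P={3,4,5}:  v_{3} + v_{4} + v_{5} = v_{6} ; sig = [3:1]
  P={0,1,2}:  v_{0} + v_{1} + v_{2} = v_{4} + v_{5} + v_{8} ; sig = [3:1,1,1]
  P={4,5,6,8}:  v_{4} + v_{5} + v_{6} + v_{8} = v_{2} ; sig = [4:1]

Sorted signature multiset PRS(X):
{ [2:1],  [2:1,2],  [2:2],  [3:],  [3:1],  [3:1,1,1],  [4:1] }


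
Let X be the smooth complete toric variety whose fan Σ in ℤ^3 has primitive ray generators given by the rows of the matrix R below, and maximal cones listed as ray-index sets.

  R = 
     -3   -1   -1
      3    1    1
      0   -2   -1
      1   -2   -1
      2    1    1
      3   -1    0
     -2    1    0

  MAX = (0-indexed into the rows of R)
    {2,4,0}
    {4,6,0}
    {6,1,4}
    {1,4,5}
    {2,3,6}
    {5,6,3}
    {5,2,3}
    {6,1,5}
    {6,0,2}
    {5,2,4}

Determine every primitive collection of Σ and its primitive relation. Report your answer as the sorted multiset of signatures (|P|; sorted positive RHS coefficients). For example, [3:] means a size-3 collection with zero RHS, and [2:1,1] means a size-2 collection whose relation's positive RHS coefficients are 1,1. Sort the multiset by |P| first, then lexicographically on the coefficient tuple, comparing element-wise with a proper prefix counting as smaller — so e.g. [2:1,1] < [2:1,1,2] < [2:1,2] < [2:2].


Σ has 9 primitive collections:

  P={0,1}:  v_{0} + v_{1} = 0  ⟹  sig = [2:]
  P={0,5}:  v_{0} + v_{5} = v_{2}  ⟹  sig = [2:1]
  P={1,2}:  v_{1} + v_{2} = v_{5}  ⟹  sig = [2:1]
  P={3,4}:  v_{3} + v_{4} = v_{5}  ⟹  sig = [2:1]
  P={0,3}:  v_{0} + v_{3} = 2·v_{2} + v_{6}  ⟹  sig = [2:1,2]
  P={1,3}:  v_{1} + v_{3} = 2·v_{5} + v_{6}  ⟹  sig = [2:1,2]
  P={2,4,6}:  v_{2} + v_{4} + v_{6} = 0  ⟹  sig = [3:]
  P={2,5,6}:  v_{2} + v_{5} + v_{6} = v_{3}  ⟹  sig = [3:1]
  P={4,5,6}:  v_{4} + v_{5} + v_{6} = v_{1}  ⟹  sig = [3:1]

Hence PRS(X_Σ) =
    [2:]
    [2:1]
    [2:1]
    [2:1]
    [2:1,2]
    [2:1,2]
    [3:]
    [3:1]
    [3:1]


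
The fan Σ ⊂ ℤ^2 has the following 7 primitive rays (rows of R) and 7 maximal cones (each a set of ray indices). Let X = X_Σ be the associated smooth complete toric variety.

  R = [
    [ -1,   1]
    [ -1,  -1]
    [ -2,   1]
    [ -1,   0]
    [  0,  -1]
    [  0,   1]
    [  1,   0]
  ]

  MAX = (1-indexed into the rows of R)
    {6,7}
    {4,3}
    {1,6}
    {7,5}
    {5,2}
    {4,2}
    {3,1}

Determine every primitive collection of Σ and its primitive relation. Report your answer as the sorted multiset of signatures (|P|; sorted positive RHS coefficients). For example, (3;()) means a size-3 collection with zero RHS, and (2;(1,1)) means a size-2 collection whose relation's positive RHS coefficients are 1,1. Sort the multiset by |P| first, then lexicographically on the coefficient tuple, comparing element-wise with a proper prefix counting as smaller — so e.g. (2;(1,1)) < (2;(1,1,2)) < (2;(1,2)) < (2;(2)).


The 14 primitive collections of Σ (r=7, n=2):

  • {4,7}:  v_{4} + v_{7} = 0  ⇒ sig = (2;())
  • {5,6}:  v_{5} + v_{6} = 0  ⇒ sig = (2;())
  • {1,4}:  v_{1} + v_{4} = v_{3}  ⇒ sig = (2;(1))
  • {1,5}:  v_{1} + v_{5} = v_{4}  ⇒ sig = (2;(1))
  • {1,7}:  v_{1} + v_{7} = v_{6}  ⇒ sig = (2;(1))
  • {2,6}:  v_{2} + v_{6} = v_{4}  ⇒ sig = (2;(1))
  • {2,7}:  v_{2} + v_{7} = v_{5}  ⇒ sig = (2;(1))
  • {3,7}:  v_{3} + v_{7} = v_{1}  ⇒ sig = (2;(1))
  • {4,5}:  v_{4} + v_{5} = v_{2}  ⇒ sig = (2;(1))
  • {4,6}:  v_{4} + v_{6} = v_{1}  ⇒ sig = (2;(1))
  • {1,2}:  v_{1} + v_{2} = 2·v_{4}  ⇒ sig = (2;(2))
  • {3,5}:  v_{3} + v_{5} = 2·v_{4}  ⇒ sig = (2;(2))
  • {3,6}:  v_{3} + v_{6} = 2·v_{1}  ⇒ sig = (2;(2))
  • {2,3}:  v_{2} + v_{3} = 3·v_{4}  ⇒ sig = (2;(3))

Hence PRS(X_Σ) =
    |P|=2: 14 collections, coeffs (), (), (1), (1), (1), (1), (1), (1), (1), (1), (2), (2), (2), (3)


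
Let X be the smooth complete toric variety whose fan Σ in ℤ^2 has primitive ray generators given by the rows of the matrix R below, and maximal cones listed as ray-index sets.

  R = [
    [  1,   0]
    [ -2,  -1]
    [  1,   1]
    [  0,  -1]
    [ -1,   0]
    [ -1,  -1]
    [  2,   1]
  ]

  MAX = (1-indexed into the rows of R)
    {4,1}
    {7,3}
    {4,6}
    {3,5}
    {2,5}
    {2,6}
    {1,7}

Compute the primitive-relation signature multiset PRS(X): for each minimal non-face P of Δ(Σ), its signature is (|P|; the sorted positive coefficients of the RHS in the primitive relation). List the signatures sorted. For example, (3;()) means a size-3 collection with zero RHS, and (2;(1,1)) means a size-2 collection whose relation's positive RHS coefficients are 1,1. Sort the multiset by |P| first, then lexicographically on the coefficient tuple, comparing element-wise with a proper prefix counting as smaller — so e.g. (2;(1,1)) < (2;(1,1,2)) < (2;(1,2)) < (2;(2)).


Primitive collections (14):

  • {1,5}:  v_{1} + v_{5} = 0  →  sig = (2;())
  • {2,7}:  v_{2} + v_{7} = 0  →  sig = (2;())
  • {3,6}:  v_{3} + v_{6} = 0  →  sig = (2;())
  • {1,2}:  v_{1} + v_{2} = v_{6}  →  sig = (2;(1))
  • {1,3}:  v_{1} + v_{3} = v_{7}  →  sig = (2;(1))
  • {1,6}:  v_{1} + v_{6} = v_{4}  →  sig = (2;(1))
  • {2,3}:  v_{2} + v_{3} = v_{5}  →  sig = (2;(1))
  • {3,4}:  v_{3} + v_{4} = v_{1}  →  sig = (2;(1))
  • {4,5}:  v_{4} + v_{5} = v_{6}  →  sig = (2;(1))
  • {5,6}:  v_{5} + v_{6} = v_{2}  →  sig = (2;(1))
  • {5,7}:  v_{5} + v_{7} = v_{3}  →  sig = (2;(1))
  • {6,7}:  v_{6} + v_{7} = v_{1}  →  sig = (2;(1))
  • {2,4}:  v_{2} + v_{4} = 2·v_{6}  →  sig = (2;(2))
  • {4,7}:  v_{4} + v_{7} = 2·v_{1}  →  sig = (2;(2))

Signatures (|P|; sorted positive RHS coefficients), sorted:
    |P|=2: 14 collections, coeffs (), (), (), (1), (1), (1), (1), (1), (1), (1), (1), (1), (2), (2)


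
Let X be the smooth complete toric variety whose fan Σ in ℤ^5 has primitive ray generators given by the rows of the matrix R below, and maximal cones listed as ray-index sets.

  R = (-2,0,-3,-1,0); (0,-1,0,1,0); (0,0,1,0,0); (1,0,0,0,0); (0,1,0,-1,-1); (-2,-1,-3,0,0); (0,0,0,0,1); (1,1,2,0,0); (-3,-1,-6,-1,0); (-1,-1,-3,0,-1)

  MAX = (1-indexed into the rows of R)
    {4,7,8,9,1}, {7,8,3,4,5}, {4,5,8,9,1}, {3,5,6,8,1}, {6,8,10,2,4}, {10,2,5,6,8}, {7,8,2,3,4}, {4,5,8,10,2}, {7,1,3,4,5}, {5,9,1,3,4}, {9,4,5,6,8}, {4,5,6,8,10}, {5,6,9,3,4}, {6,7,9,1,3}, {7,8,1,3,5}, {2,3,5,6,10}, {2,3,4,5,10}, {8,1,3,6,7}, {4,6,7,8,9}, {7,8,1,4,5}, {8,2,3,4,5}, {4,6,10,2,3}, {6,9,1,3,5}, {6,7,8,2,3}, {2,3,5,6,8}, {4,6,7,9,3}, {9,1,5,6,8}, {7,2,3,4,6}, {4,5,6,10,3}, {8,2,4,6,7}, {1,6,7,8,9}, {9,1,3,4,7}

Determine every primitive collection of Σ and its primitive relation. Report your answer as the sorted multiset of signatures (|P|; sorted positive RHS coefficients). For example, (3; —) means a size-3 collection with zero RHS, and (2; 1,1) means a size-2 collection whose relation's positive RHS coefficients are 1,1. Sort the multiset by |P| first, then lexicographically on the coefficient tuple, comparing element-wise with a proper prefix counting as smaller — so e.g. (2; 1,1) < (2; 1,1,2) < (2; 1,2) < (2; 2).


The 14 primitive collections of Σ (r=10, n=5):

  {1,2}:  v_{1} + v_{2} = v_{6} ; sig = (2; 1)
  {7,10}:  v_{7} + v_{10} = v_{4} + v_{6} ; sig = (2; 1,1)
  {1,10}:  v_{1} + v_{10} = v_{4} + v_{5} + 2·v_{6} ; sig = (2; 1,1,2)
  {2,9}:  v_{2} + v_{9} = v_{4} + 2·v_{6} ; sig = (2; 1,2)
  {9,10}:  v_{9} + v_{10} = 2·v_{4} + v_{5} + 3·v_{6} ; sig = (2; 1,2,3)
  {2,5,7}:  v_{2} + v_{5} + v_{7} = 0 ; sig = (3; —)
  {1,4,6}:  v_{1} + v_{4} + v_{6} = v_{9} ; sig = (3; 1)
  {3,8,9}:  v_{3} + v_{8} + v_{9} = v_{1} ; sig = (3; 1)
  {5,6,7}:  v_{5} + v_{6} + v_{7} = v_{1} ; sig = (3; 1)
  {3,8,10}:  v_{3} + v_{8} + v_{10} = v_{2} + v_{5} ; sig = (3; 1,1)
  {5,7,9}:  v_{5} + v_{7} + v_{9} = 2·v_{1} + v_{4} ; sig = (3; 1,2)
  {3,4,6,8}:  v_{3} + v_{4} + v_{6} + v_{8} = 0 ; sig = (4; —)
  {2,4,5,6}:  v_{2} + v_{4} + v_{5} + v_{6} = v_{10} ; sig = (4; 1)
  {1,3,4,8}:  v_{1} + v_{3} + v_{4} + v_{8} = v_{5} + v_{7} ; sig = (4; 1,1)

Hence PRS(X_Σ) =
[(2; 1), (2; 1,1), (2; 1,1,2), (2; 1,2), (2; 1,2,3), (3; —), (3; 1), (3; 1), (3; 1), (3; 1,1), (3; 1,2), (4; —), (4; 1), (4; 1,1)]
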